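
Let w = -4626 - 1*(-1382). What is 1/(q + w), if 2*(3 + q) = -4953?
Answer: -2/11447 ≈ -0.00017472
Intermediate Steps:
q = -4959/2 (q = -3 + (½)*(-4953) = -3 - 4953/2 = -4959/2 ≈ -2479.5)
w = -3244 (w = -4626 + 1382 = -3244)
1/(q + w) = 1/(-4959/2 - 3244) = 1/(-11447/2) = -2/11447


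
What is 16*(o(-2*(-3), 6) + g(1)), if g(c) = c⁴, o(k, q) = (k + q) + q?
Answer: 304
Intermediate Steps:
o(k, q) = k + 2*q
16*(o(-2*(-3), 6) + g(1)) = 16*((-2*(-3) + 2*6) + 1⁴) = 16*((6 + 12) + 1) = 16*(18 + 1) = 16*19 = 304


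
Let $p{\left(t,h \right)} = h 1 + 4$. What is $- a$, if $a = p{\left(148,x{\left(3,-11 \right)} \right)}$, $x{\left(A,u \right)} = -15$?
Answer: $11$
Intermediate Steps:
$p{\left(t,h \right)} = 4 + h$ ($p{\left(t,h \right)} = h + 4 = 4 + h$)
$a = -11$ ($a = 4 - 15 = -11$)
$- a = \left(-1\right) \left(-11\right) = 11$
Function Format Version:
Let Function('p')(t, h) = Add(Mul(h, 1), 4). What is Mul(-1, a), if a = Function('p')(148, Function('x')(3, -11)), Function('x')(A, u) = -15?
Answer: 11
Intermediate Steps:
Function('p')(t, h) = Add(4, h) (Function('p')(t, h) = Add(h, 4) = Add(4, h))
a = -11 (a = Add(4, -15) = -11)
Mul(-1, a) = Mul(-1, -11) = 11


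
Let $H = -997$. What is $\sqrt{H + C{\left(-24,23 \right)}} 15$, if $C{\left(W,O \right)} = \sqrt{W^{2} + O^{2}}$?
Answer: $15 \sqrt{-997 + \sqrt{1105}} \approx 465.67 i$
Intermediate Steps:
$C{\left(W,O \right)} = \sqrt{O^{2} + W^{2}}$
$\sqrt{H + C{\left(-24,23 \right)}} 15 = \sqrt{-997 + \sqrt{23^{2} + \left(-24\right)^{2}}} \cdot 15 = \sqrt{-997 + \sqrt{529 + 576}} \cdot 15 = \sqrt{-997 + \sqrt{1105}} \cdot 15 = 15 \sqrt{-997 + \sqrt{1105}}$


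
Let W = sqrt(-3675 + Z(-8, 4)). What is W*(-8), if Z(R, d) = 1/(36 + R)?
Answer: -4*I*sqrt(720293)/7 ≈ -484.97*I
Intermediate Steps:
W = I*sqrt(720293)/14 (W = sqrt(-3675 + 1/(36 - 8)) = sqrt(-3675 + 1/28) = sqrt(-102899/28) = I*sqrt(720293)/14 ≈ 60.621*I)
W*(-8) = (I*sqrt(720293)/14)*(-8) = -4*I*sqrt(720293)/7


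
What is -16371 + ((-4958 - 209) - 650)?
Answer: -22188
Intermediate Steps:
-16371 + ((-4958 - 209) - 650) = -16371 + (-5167 - 650) = -16371 - 5817 = -22188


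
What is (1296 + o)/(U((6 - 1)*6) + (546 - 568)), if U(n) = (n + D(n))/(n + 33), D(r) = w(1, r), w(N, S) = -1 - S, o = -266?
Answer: -64890/1387 ≈ -46.784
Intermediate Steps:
D(r) = -1 - r
U(n) = -1/(33 + n) (U(n) = (n + (-1 - n))/(n + 33) = -1/(33 + n))
(1296 + o)/(U((6 - 1)*6) + (546 - 568)) = (1296 - 266)/(-1/(33 + (6 - 1)*6) + (546 - 568)) = 1030/(-1/(33 + 5*6) - 22) = 1030/(-1/(33 + 30) - 22) = 1030/(-1/63 - 22) = 1030/(-1387/63) = 1030*(-63/1387) = -64890/1387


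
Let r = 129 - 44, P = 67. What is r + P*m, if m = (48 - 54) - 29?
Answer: -2260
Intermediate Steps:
m = -35 (m = -6 - 29 = -35)
r = 85
r + P*m = 85 + 67*(-35) = 85 - 2345 = -2260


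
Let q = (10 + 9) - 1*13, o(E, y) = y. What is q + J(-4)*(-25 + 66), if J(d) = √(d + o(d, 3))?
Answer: 6 + 41*I ≈ 6.0 + 41.0*I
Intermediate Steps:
J(d) = √(3 + d) (J(d) = √(d + 3) = √(3 + d))
q = 6 (q = 19 - 13 = 6)
q + J(-4)*(-25 + 66) = 6 + √(3 - 4)*(-25 + 66) = 6 + √(-1)*41 = 6 + I*41 = 6 + 41*I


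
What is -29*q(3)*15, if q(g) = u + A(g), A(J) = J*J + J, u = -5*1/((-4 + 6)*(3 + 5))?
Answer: -81345/16 ≈ -5084.1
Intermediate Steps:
u = -5/16 (u = -5/(2*8) = -5/16 ≈ -0.31250)
A(J) = J + J² (A(J) = J² + J = J + J²)
q(g) = -5/16 + g*(1 + g)
-29*q(3)*15 = -29*(-5/16 + 3 + 3²)*15 = -29*(-5/16 + 3 + 9)*15 = -29*187/16*15 = -5423/16*15 = -81345/16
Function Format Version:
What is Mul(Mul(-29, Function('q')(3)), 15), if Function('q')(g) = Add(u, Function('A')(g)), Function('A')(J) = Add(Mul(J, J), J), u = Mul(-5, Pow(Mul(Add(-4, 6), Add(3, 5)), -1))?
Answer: Rational(-81345, 16) ≈ -5084.1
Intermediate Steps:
u = Rational(-5, 16) (u = Mul(-5, Pow(Mul(2, 8), -1)) = Mul(-5, Pow(16, -1)) = Mul(-5, Rational(1, 16)) = Rational(-5, 16) ≈ -0.31250)
Function('A')(J) = Add(J, Pow(J, 2)) (Function('A')(J) = Add(Pow(J, 2), J) = Add(J, Pow(J, 2)))
Function('q')(g) = Add(Rational(-5, 16), Mul(g, Add(1, g)))
Mul(Mul(-29, Function('q')(3)), 15) = Mul(Mul(-29, Add(Rational(-5, 16), 3, Pow(3, 2))), 15) = Mul(Mul(-29, Add(Rational(-5, 16), 3, 9)), 15) = Mul(Mul(-29, Rational(187, 16)), 15) = Mul(Rational(-5423, 16), 15) = Rational(-81345, 16)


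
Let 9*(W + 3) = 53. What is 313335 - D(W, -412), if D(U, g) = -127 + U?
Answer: 2821132/9 ≈ 3.1346e+5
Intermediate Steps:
W = 26/9 (W = -3 + (1/9)*53 = -3 + 53/9 = 26/9 ≈ 2.8889)
313335 - D(W, -412) = 313335 - (-127 + 26/9) = 313335 - 1*(-1117/9) = 313335 + 1117/9 = 2821132/9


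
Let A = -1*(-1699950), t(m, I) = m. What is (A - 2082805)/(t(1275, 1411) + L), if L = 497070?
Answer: -76571/99669 ≈ -0.76825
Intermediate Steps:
A = 1699950
(A - 2082805)/(t(1275, 1411) + L) = (1699950 - 2082805)/(1275 + 497070) = -382855/498345 = -382855*1/498345 = -76571/99669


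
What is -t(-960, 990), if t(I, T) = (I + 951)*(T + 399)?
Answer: 12501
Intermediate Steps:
t(I, T) = (399 + T)*(951 + I) (t(I, T) = (951 + I)*(399 + T) = (399 + T)*(951 + I))
-t(-960, 990) = -(379449 + 399*(-960) + 951*990 - 960*990) = -(379449 - 383040 + 941490 - 950400) = -1*(-12501) = 12501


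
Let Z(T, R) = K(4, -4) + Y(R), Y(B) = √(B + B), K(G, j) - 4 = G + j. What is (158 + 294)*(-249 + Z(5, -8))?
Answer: -110740 + 1808*I ≈ -1.1074e+5 + 1808.0*I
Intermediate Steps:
K(G, j) = 4 + G + j (K(G, j) = 4 + (G + j) = 4 + G + j)
Y(B) = √2*√B (Y(B) = √(2*B) = √2*√B)
Z(T, R) = 4 + √2*√R (Z(T, R) = (4 + 4 - 4) + √2*√R = 4 + √2*√R)
(158 + 294)*(-249 + Z(5, -8)) = (158 + 294)*(-249 + (4 + √2*√(-8))) = 452*(-249 + (4 + √2*(2*I*√2))) = 452*(-249 + (4 + 4*I)) = 452*(-245 + 4*I) = -110740 + 1808*I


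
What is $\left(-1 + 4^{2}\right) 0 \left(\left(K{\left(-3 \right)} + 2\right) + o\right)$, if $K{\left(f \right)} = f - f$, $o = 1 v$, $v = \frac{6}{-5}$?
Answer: $0$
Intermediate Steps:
$v = - \frac{6}{5}$ ($v = 6 \left(- \frac{1}{5}\right) = - \frac{6}{5} \approx -1.2$)
$o = - \frac{6}{5}$ ($o = 1 \left(- \frac{6}{5}\right) = - \frac{6}{5} \approx -1.2$)
$K{\left(f \right)} = 0$
$\left(-1 + 4^{2}\right) 0 \left(\left(K{\left(-3 \right)} + 2\right) + o\right) = \left(-1 + 4^{2}\right) 0 \left(\left(0 + 2\right) - \frac{6}{5}\right) = \left(-1 + 16\right) 0 \left(2 - \frac{6}{5}\right) = 15 \cdot 0 \cdot \frac{4}{5} = 0 \cdot \frac{4}{5} = 0$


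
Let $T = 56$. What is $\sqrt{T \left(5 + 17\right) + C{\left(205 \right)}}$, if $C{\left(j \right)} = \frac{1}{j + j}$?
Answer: $\frac{\sqrt{207099610}}{410} \approx 35.1$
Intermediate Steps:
$C{\left(j \right)} = \frac{1}{2 j}$
$\sqrt{T \left(5 + 17\right) + C{\left(205 \right)}} = \sqrt{56 \left(5 + 17\right) + \frac{1}{2 \cdot 205}} = \sqrt{56 \cdot 22 + \frac{1}{2} \cdot \frac{1}{205}} = \sqrt{1232 + \frac{1}{410}} = \sqrt{\frac{505121}{410}} = \frac{\sqrt{207099610}}{410}$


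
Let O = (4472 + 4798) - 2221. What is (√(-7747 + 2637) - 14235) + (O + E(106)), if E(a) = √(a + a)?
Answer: -7186 + 2*√53 + I*√5110 ≈ -7171.4 + 71.484*I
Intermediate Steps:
E(a) = √2*√a (E(a) = √(2*a) = √2*√a)
O = 7049 (O = 9270 - 2221 = 7049)
(√(-7747 + 2637) - 14235) + (O + E(106)) = (√(-7747 + 2637) - 14235) + (7049 + √2*√106) = (√(-5110) - 14235) + (7049 + 2*√53) = (I*√5110 - 14235) + (7049 + 2*√53) = (-14235 + I*√5110) + (7049 + 2*√53) = -7186 + 2*√53 + I*√5110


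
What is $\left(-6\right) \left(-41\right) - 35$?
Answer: $211$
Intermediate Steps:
$\left(-6\right) \left(-41\right) - 35 = 246 - 35 = 211$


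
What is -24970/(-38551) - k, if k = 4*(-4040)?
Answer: 623009130/38551 ≈ 16161.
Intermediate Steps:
k = -16160
-24970/(-38551) - k = -24970/(-38551) - 1*(-16160) = -24970*(-1/38551) + 16160 = 24970/38551 + 16160 = 623009130/38551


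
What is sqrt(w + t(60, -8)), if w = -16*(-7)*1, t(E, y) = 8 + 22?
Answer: sqrt(142) ≈ 11.916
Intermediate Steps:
t(E, y) = 30
w = 112 (w = 112*1 = 112)
sqrt(w + t(60, -8)) = sqrt(112 + 30) = sqrt(142)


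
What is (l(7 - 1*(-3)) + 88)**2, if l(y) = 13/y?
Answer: 797449/100 ≈ 7974.5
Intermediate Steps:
(l(7 - 1*(-3)) + 88)**2 = (13/(7 - 1*(-3)) + 88)**2 = (13/(7 + 3) + 88)**2 = (13/10 + 88)**2 = (893/10)**2 = 797449/100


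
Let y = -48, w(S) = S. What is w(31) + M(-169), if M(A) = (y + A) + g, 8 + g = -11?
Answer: -205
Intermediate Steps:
g = -19 (g = -8 - 11 = -19)
M(A) = -67 + A (M(A) = (-48 + A) - 19 = -67 + A)
w(31) + M(-169) = 31 + (-67 - 169) = 31 - 236 = -205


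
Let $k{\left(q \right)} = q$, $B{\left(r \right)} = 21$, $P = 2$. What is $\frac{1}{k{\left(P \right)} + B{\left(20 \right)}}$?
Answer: $\frac{1}{23} \approx 0.043478$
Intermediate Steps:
$\frac{1}{k{\left(P \right)} + B{\left(20 \right)}} = \frac{1}{2 + 21} = \frac{1}{23}$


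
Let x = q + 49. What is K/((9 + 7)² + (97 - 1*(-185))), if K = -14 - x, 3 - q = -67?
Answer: -133/538 ≈ -0.24721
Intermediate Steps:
q = 70 (q = 3 - 1*(-67) = 3 + 67 = 70)
x = 119 (x = 70 + 49 = 119)
K = -133 (K = -14 - 1*119 = -14 - 119 = -133)
K/((9 + 7)² + (97 - 1*(-185))) = -133/((9 + 7)² + (97 - 1*(-185))) = -133/(16² + (97 + 185)) = -133/(256 + 282) = -133/538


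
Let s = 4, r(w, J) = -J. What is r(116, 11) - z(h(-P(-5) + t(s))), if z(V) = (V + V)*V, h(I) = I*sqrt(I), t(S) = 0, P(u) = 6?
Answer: 421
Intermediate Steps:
h(I) = I**(3/2)
z(V) = 2*V**2 (z(V) = (2*V)*V = 2*V**2)
r(116, 11) - z(h(-P(-5) + t(s))) = -1*11 - 2*((-1*6 + 0)**(3/2))**2 = -11 - 2*((-6 + 0)**(3/2))**2 = -11 - 2*((-6)**(3/2))**2 = -11 - 2*(-6*I*sqrt(6))**2 = -11 - 2*(-216) = -11 - 1*(-432) = -11 + 432 = 421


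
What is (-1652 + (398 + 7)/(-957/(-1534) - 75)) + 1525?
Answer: -1679009/12677 ≈ -132.45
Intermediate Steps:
(-1652 + (398 + 7)/(-957/(-1534) - 75)) + 1525 = (-1652 + 405/(-957*(-1/1534) - 75)) + 1525 = (-1652 + 405/(957/1534 - 75)) + 1525 = (-1652 + 405/(-114093/1534)) + 1525 = (-1652 + 405*(-1534/114093)) + 1525 = (-1652 - 69030/12677) + 1525 = -21011434/12677 + 1525 = -1679009/12677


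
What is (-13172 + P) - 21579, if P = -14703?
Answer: -49454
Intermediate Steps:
(-13172 + P) - 21579 = (-13172 - 14703) - 21579 = -27875 - 21579 = -49454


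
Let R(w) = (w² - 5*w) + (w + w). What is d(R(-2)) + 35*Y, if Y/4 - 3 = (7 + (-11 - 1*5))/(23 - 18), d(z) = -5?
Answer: 163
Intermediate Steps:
R(w) = w² - 3*w (R(w) = (w² - 5*w) + 2*w = w² - 3*w)
Y = 24/5 (Y = 12 + 4*((7 + (-11 - 1*5))/(23 - 18)) = 12 + 4*((7 + (-11 - 5))/5) = 12 + 4*((7 - 16)*(⅕)) = 12 + 4*(-9*⅕) = 12 + 4*(-9/5) = 12 - 36/5 = 24/5 ≈ 4.8000)
d(R(-2)) + 35*Y = -5 + 35*(24/5) = -5 + 168 = 163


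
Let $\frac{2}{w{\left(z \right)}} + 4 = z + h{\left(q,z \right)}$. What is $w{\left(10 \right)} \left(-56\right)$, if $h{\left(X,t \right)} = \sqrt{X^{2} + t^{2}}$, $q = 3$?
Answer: $\frac{672}{73} - \frac{112 \sqrt{109}}{73} \approx -6.8125$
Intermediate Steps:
$w{\left(z \right)} = \frac{2}{-4 + z + \sqrt{9 + z^{2}}}$ ($w{\left(z \right)} = \frac{2}{-4 + \left(z + \sqrt{3^{2} + z^{2}}\right)} = \frac{2}{-4 + \left(z + \sqrt{9 + z^{2}}\right)} = \frac{2}{-4 + z + \sqrt{9 + z^{2}}}$)
$w{\left(10 \right)} \left(-56\right) = \frac{2}{-4 + 10 + \sqrt{9 + 10^{2}}} \left(-56\right) = \frac{2}{-4 + 10 + \sqrt{9 + 100}} \left(-56\right) = \frac{2}{-4 + 10 + \sqrt{109}} \left(-56\right) = \frac{2}{6 + \sqrt{109}} \left(-56\right) = - \frac{112}{6 + \sqrt{109}}$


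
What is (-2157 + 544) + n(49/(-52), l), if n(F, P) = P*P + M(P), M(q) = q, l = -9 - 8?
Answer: -1341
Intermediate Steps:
l = -17
n(F, P) = P + P**2 (n(F, P) = P*P + P = P**2 + P = P + P**2)
(-2157 + 544) + n(49/(-52), l) = (-2157 + 544) - 17*(1 - 17) = -1613 - 17*(-16) = -1613 + 272 = -1341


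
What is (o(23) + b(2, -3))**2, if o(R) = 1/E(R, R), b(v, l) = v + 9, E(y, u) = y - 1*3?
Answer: 48841/400 ≈ 122.10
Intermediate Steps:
E(y, u) = -3 + y (E(y, u) = y - 3 = -3 + y)
b(v, l) = 9 + v
o(R) = 1/(-3 + R)
(o(23) + b(2, -3))**2 = (1/(-3 + 23) + (9 + 2))**2 = (1/20 + 11)**2 = (221/20)**2 = 48841/400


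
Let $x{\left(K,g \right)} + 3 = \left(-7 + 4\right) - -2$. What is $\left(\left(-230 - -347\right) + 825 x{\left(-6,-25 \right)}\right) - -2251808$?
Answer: $2248625$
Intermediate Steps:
$x{\left(K,g \right)} = -4$ ($x{\left(K,g \right)} = -3 + \left(\left(-7 + 4\right) - -2\right) = -3 + \left(-3 + 2\right) = -3 - 1 = -4$)
$\left(\left(-230 - -347\right) + 825 x{\left(-6,-25 \right)}\right) - -2251808 = \left(\left(-230 - -347\right) + 825 \left(-4\right)\right) - -2251808 = \left(\left(-230 + 347\right) - 3300\right) + 2251808 = \left(117 - 3300\right) + 2251808 = -3183 + 2251808 = 2248625$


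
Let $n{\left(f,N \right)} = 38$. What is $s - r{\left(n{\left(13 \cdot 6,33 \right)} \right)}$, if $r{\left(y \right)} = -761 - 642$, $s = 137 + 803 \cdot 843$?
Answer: $678469$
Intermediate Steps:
$s = 677066$ ($s = 137 + 676929 = 677066$)
$r{\left(y \right)} = -1403$
$s - r{\left(n{\left(13 \cdot 6,33 \right)} \right)} = 677066 - -1403 = 677066 + 1403 = 678469$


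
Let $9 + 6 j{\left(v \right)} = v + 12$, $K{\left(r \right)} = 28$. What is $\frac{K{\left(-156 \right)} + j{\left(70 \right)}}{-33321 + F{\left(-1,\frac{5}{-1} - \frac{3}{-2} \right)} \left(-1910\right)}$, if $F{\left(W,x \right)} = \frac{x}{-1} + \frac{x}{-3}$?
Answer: $- \frac{241}{253406} \approx -0.00095104$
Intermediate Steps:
$F{\left(W,x \right)} = - \frac{4 x}{3}$ ($F{\left(W,x \right)} = x \left(-1\right) + x \left(- \frac{1}{3}\right) = - x - \frac{x}{3} = - \frac{4 x}{3}$)
$j{\left(v \right)} = \frac{1}{2} + \frac{v}{6}$ ($j{\left(v \right)} = - \frac{3}{2} + \frac{v + 12}{6} = - \frac{3}{2} + \frac{12 + v}{6} = - \frac{3}{2} + \left(2 + \frac{v}{6}\right) = \frac{1}{2} + \frac{v}{6}$)
$\frac{K{\left(-156 \right)} + j{\left(70 \right)}}{-33321 + F{\left(-1,\frac{5}{-1} - \frac{3}{-2} \right)} \left(-1910\right)} = \frac{28 + \left(\frac{1}{2} + \frac{1}{6} \cdot 70\right)}{-33321 + - \frac{4 \left(\frac{5}{-1} - \frac{3}{-2}\right)}{3} \left(-1910\right)} = \frac{28 + \left(\frac{1}{2} + \frac{35}{3}\right)}{-33321 + - \frac{4 \left(5 \left(-1\right) - - \frac{3}{2}\right)}{3} \left(-1910\right)} = \frac{28 + \frac{73}{6}}{-33321 + - \frac{4 \left(-5 + \frac{3}{2}\right)}{3} \left(-1910\right)} = \frac{241}{6 \left(-33321 + \left(- \frac{4}{3}\right) \left(- \frac{7}{2}\right) \left(-1910\right)\right)} = \frac{241}{6 \left(-33321 + \frac{14}{3} \left(-1910\right)\right)} = \frac{241}{6 \left(-33321 - \frac{26740}{3}\right)} = \frac{241}{6 \left(- \frac{126703}{3}\right)} = \frac{241}{6} \left(- \frac{3}{126703}\right) = - \frac{241}{253406}$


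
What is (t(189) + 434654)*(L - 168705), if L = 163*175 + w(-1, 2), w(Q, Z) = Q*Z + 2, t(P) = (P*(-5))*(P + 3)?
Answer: -35495538520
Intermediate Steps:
t(P) = -5*P*(3 + P) (t(P) = (-5*P)*(3 + P) = -5*P*(3 + P))
w(Q, Z) = 2 + Q*Z
L = 28525 (L = 163*175 + (2 - 1*2) = 28525 + (2 - 2) = 28525 + 0 = 28525)
(t(189) + 434654)*(L - 168705) = (-5*189*(3 + 189) + 434654)*(28525 - 168705) = (-5*189*192 + 434654)*(-140180) = (-181440 + 434654)*(-140180) = 253214*(-140180) = -35495538520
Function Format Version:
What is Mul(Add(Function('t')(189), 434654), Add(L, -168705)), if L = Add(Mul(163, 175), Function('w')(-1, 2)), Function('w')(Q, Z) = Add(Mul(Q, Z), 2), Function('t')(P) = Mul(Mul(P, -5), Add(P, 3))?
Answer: -35495538520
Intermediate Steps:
Function('t')(P) = Mul(-5, P, Add(3, P)) (Function('t')(P) = Mul(Mul(-5, P), Add(3, P)) = Mul(-5, P, Add(3, P)))
Function('w')(Q, Z) = Add(2, Mul(Q, Z))
L = 28525 (L = Add(Mul(163, 175), Add(2, Mul(-1, 2))) = Add(28525, Add(2, -2)) = Add(28525, 0) = 28525)
Mul(Add(Function('t')(189), 434654), Add(L, -168705)) = Mul(Add(Mul(-5, 189, Add(3, 189)), 434654), Add(28525, -168705)) = Mul(Add(Mul(-5, 189, 192), 434654), -140180) = Mul(Add(-181440, 434654), -140180) = Mul(253214, -140180) = -35495538520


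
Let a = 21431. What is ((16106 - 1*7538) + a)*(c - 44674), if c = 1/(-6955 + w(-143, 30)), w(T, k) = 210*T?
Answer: -49566384462109/36985 ≈ -1.3402e+9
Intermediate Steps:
c = -1/36985 (c = 1/(-6955 + 210*(-143)) = 1/(-6955 - 30030) = 1/(-36985) = -1/36985 ≈ -2.7038e-5)
((16106 - 1*7538) + a)*(c - 44674) = ((16106 - 1*7538) + 21431)*(-1/36985 - 44674) = ((16106 - 7538) + 21431)*(-1652267891/36985) = (8568 + 21431)*(-1652267891/36985) = 29999*(-1652267891/36985) = -49566384462109/36985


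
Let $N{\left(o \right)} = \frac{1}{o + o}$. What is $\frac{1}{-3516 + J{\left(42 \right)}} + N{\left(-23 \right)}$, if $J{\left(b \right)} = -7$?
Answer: $- \frac{3569}{162058} \approx -0.022023$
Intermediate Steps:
$N{\left(o \right)} = \frac{1}{2 o}$
$\frac{1}{-3516 + J{\left(42 \right)}} + N{\left(-23 \right)} = \frac{1}{-3516 - 7} + \frac{1}{2 \left(-23\right)} = \frac{1}{-3523} + \frac{1}{2} \left(- \frac{1}{23}\right) = - \frac{1}{3523} - \frac{1}{46} = - \frac{3569}{162058}$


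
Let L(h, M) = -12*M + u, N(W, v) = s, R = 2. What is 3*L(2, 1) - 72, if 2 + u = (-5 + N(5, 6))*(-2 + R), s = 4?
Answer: -114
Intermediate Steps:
N(W, v) = 4
u = -2 (u = -2 + (-5 + 4)*(-2 + 2) = -2 - 1*0 = -2 + 0 = -2)
L(h, M) = -2 - 12*M (L(h, M) = -12*M - 2 = -2 - 12*M)
3*L(2, 1) - 72 = 3*(-2 - 12*1) - 72 = 3*(-2 - 12) - 72 = 3*(-14) - 72 = -42 - 72 = -114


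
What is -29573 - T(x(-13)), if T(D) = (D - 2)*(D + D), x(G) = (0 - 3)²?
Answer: -29699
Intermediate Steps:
x(G) = 9 (x(G) = (-3)² = 9)
T(D) = 2*D*(-2 + D) (T(D) = (-2 + D)*(2*D) = 2*D*(-2 + D))
-29573 - T(x(-13)) = -29573 - 2*9*(-2 + 9) = -29573 - 2*9*7 = -29573 - 1*126 = -29573 - 126 = -29699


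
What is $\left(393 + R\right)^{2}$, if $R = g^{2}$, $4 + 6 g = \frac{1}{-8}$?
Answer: $\frac{10146331441}{65536} \approx 1.5482 \cdot 10^{5}$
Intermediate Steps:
$g = - \frac{11}{16}$ ($g = - \frac{2}{3} + \frac{1}{6 \left(-8\right)} = - \frac{2}{3} + \frac{1}{6} \left(- \frac{1}{8}\right) = - \frac{2}{3} - \frac{1}{48} = - \frac{11}{16} \approx -0.6875$)
$R = \frac{121}{256}$ ($R = \left(- \frac{11}{16}\right)^{2} = \frac{121}{256} \approx 0.47266$)
$\left(393 + R\right)^{2} = \left(393 + \frac{121}{256}\right)^{2} = \left(\frac{100729}{256}\right)^{2} = \frac{10146331441}{65536}$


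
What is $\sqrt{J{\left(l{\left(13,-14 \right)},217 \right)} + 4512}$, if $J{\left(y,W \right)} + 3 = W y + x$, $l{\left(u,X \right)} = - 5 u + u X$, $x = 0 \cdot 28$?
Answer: $i \sqrt{49090} \approx 221.56 i$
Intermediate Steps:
$x = 0$
$l{\left(u,X \right)} = - 5 u + X u$
$J{\left(y,W \right)} = -3 + W y$ ($J{\left(y,W \right)} = -3 + \left(W y + 0\right) = -3 + W y$)
$\sqrt{J{\left(l{\left(13,-14 \right)},217 \right)} + 4512} = \sqrt{\left(-3 + 217 \cdot 13 \left(-5 - 14\right)\right) + 4512} = \sqrt{\left(-3 + 217 \cdot 13 \left(-19\right)\right) + 4512} = \sqrt{\left(-3 + 217 \left(-247\right)\right) + 4512} = \sqrt{\left(-3 - 53599\right) + 4512} = \sqrt{-53602 + 4512} = \sqrt{-49090} = i \sqrt{49090}$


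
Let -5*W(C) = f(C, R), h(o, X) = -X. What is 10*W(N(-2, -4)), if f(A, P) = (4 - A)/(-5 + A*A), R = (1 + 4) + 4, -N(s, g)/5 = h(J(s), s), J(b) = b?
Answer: -28/95 ≈ -0.29474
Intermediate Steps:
N(s, g) = 5*s (N(s, g) = -(-5)*s = 5*s)
R = 9 (R = 5 + 4 = 9)
f(A, P) = (4 - A)/(-5 + A²)
W(C) = -(4 - C)/(5*(-5 + C²))
10*W(N(-2, -4)) = 10*((-4 + 5*(-2))/(5*(-5 + (5*(-2))²))) = 10*((-4 - 10)/(5*(-5 + (-10)²))) = 10*((⅕)*(-14)/(-5 + 100)) = 10*((⅕)*(-14)/95) = 10*((⅕)*(1/95)*(-14)) = 10*(-14/475) = -28/95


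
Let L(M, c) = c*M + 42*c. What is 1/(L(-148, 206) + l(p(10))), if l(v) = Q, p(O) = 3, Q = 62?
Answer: -1/21774 ≈ -4.5926e-5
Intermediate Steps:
L(M, c) = 42*c + M*c (L(M, c) = M*c + 42*c = 42*c + M*c)
l(v) = 62
1/(L(-148, 206) + l(p(10))) = 1/(206*(42 - 148) + 62) = 1/(206*(-106) + 62) = 1/(-21836 + 62) = 1/(-21774) = -1/21774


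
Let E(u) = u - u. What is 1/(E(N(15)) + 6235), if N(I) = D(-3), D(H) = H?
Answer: 1/6235 ≈ 0.00016038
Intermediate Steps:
N(I) = -3
E(u) = 0
1/(E(N(15)) + 6235) = 1/(0 + 6235) = 1/6235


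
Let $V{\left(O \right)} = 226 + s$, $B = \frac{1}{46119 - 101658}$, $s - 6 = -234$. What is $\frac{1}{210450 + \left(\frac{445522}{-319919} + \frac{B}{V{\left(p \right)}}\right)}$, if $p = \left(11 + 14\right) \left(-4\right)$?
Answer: $\frac{35535962682}{7478493859054103} \approx 4.7518 \cdot 10^{-6}$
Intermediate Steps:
$s = -228$ ($s = 6 - 234 = -228$)
$B = - \frac{1}{55539}$ ($B = \frac{1}{-55539} = - \frac{1}{55539} \approx -1.8005 \cdot 10^{-5}$)
$p = -100$ ($p = 25 \left(-4\right) = -100$)
$V{\left(O \right)} = -2$ ($V{\left(O \right)} = 226 - 228 = -2$)
$\frac{1}{210450 + \left(\frac{445522}{-319919} + \frac{B}{V{\left(p \right)}}\right)} = \frac{1}{210450 + \left(\frac{445522}{-319919} - \frac{1}{55539 \left(-2\right)}\right)} = \frac{1}{210450 + \left(445522 \left(- \frac{1}{319919}\right) - - \frac{1}{111078}\right)} = \frac{1}{210450 + \left(- \frac{445522}{319919} + \frac{1}{111078}\right)} = \frac{1}{210450 - \frac{49487372797}{35535962682}} = \frac{1}{\frac{7478493859054103}{35535962682}} = \frac{35535962682}{7478493859054103}$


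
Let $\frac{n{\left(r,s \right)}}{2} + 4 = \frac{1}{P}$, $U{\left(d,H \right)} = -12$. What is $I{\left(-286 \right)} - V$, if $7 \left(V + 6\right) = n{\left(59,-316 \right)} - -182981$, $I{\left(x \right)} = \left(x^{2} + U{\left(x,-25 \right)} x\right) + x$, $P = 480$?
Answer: $\frac{98799119}{1680} \approx 58809.0$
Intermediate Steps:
$n{\left(r,s \right)} = - \frac{1919}{240}$ ($n{\left(r,s \right)} = -8 + \frac{2}{480} = -8 + 2 \cdot \frac{1}{480} = -8 + \frac{1}{240} = - \frac{1919}{240}$)
$I{\left(x \right)} = x^{2} - 11 x$ ($I{\left(x \right)} = \left(x^{2} - 12 x\right) + x = x^{2} - 11 x$)
$V = \frac{43903441}{1680}$ ($V = -6 + \frac{- \frac{1919}{240} - -182981}{7} = -6 + \frac{- \frac{1919}{240} + 182981}{7} = -6 + \frac{1}{7} \cdot \frac{43913521}{240} = -6 + \frac{43913521}{1680} = \frac{43903441}{1680} \approx 26133.0$)
$I{\left(-286 \right)} - V = - 286 \left(-11 - 286\right) - \frac{43903441}{1680} = \left(-286\right) \left(-297\right) - \frac{43903441}{1680} = 84942 - \frac{43903441}{1680} = \frac{98799119}{1680}$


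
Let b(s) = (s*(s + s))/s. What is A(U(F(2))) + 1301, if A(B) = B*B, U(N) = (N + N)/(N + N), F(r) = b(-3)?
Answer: 1302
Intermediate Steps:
b(s) = 2*s (b(s) = (s*(2*s))/s = (2*s²)/s = 2*s)
F(r) = -6 (F(r) = 2*(-3) = -6)
U(N) = 1 (U(N) = (2*N)/((2*N)) = (2*N)*(1/(2*N)) = 1)
A(B) = B²
A(U(F(2))) + 1301 = 1² + 1301 = 1 + 1301 = 1302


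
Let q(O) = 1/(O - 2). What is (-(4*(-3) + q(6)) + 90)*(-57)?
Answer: -23199/4 ≈ -5799.8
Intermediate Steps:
q(O) = 1/(-2 + O)
(-(4*(-3) + q(6)) + 90)*(-57) = (-(4*(-3) + 1/(-2 + 6)) + 90)*(-57) = (-(-12 + 1/4) + 90)*(-57) = (-(-12 + ¼) + 90)*(-57) = (-1*(-47/4) + 90)*(-57) = (47/4 + 90)*(-57) = (407/4)*(-57) = -23199/4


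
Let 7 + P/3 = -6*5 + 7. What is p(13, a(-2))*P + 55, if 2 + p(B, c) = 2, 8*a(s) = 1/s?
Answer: 55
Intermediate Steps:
a(s) = 1/(8*s)
p(B, c) = 0 (p(B, c) = -2 + 2 = 0)
P = -90 (P = -21 + 3*(-6*5 + 7) = -21 + 3*(-30 + 7) = -21 + 3*(-23) = -21 - 69 = -90)
p(13, a(-2))*P + 55 = 0*(-90) + 55 = 0 + 55 = 55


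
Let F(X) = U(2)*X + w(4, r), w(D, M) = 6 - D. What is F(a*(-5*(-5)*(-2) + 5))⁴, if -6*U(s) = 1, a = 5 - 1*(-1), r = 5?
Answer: 4879681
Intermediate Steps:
a = 6 (a = 5 + 1 = 6)
U(s) = -⅙ (U(s) = -⅙*1 = -⅙)
F(X) = 2 - X/6 (F(X) = -X/6 + (6 - 1*4) = -X/6 + (6 - 4) = -X/6 + 2 = 2 - X/6)
F(a*(-5*(-5)*(-2) + 5))⁴ = (2 - (-5*(-5)*(-2) + 5))⁴ = (2 - (25*(-2) + 5))⁴ = (2 - (-50 + 5))⁴ = (2 - (-45))⁴ = (2 - ⅙*(-270))⁴ = (2 + 45)⁴ = 47⁴ = 4879681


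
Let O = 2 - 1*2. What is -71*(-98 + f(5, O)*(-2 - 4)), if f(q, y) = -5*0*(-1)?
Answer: 6958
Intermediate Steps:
O = 0 (O = 2 - 2 = 0)
f(q, y) = 0 (f(q, y) = 0*(-1) = 0)
-71*(-98 + f(5, O)*(-2 - 4)) = -71*(-98 + 0*(-2 - 4)) = -71*(-98 + 0*(-6)) = -71*(-98 + 0) = -71*(-98) = 6958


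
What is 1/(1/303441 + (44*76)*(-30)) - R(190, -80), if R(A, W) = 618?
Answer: -18812662594983/30441201119 ≈ -618.00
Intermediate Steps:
1/(1/303441 + (44*76)*(-30)) - R(190, -80) = 1/(1/303441 + (44*76)*(-30)) - 1*618 = 1/(1/303441 + 3344*(-30)) - 618 = 1/(1/303441 - 100320) - 618 = 1/(-30441201119/303441) - 618 = -303441/30441201119 - 618 = -18812662594983/30441201119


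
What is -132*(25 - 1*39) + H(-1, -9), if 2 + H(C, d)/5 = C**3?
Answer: 1833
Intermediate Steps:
H(C, d) = -10 + 5*C**3
-132*(25 - 1*39) + H(-1, -9) = -132*(25 - 1*39) + (-10 + 5*(-1)**3) = -132*(25 - 39) + (-10 + 5*(-1)) = -132*(-14) + (-10 - 5) = 1848 - 15 = 1833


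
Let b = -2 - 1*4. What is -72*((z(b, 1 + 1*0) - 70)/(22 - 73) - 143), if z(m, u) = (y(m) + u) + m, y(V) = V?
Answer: 173088/17 ≈ 10182.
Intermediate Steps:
b = -6 (b = -2 - 4 = -6)
z(m, u) = u + 2*m (z(m, u) = (m + u) + m = u + 2*m)
-72*((z(b, 1 + 1*0) - 70)/(22 - 73) - 143) = -72*((((1 + 1*0) + 2*(-6)) - 70)/(22 - 73) - 143) = -72*((((1 + 0) - 12) - 70)/(-51) - 143) = -72*(((1 - 12) - 70)*(-1/51) - 143) = -72*((-11 - 70)*(-1/51) - 143) = -72*(-81*(-1/51) - 143) = -72*(27/17 - 143) = -72*(-2404/17) = 173088/17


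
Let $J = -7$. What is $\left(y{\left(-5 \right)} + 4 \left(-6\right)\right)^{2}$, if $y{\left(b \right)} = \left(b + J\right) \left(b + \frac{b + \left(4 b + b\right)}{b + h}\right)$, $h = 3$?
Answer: $20736$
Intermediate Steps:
$y{\left(b \right)} = \left(-7 + b\right) \left(b + \frac{6 b}{3 + b}\right)$ ($y{\left(b \right)} = \left(b - 7\right) \left(b + \frac{b + \left(4 b + b\right)}{b + 3}\right) = \left(-7 + b\right) \left(b + \frac{b + 5 b}{3 + b}\right) = \left(-7 + b\right) \left(b + \frac{6 b}{3 + b}\right)$)
$\left(y{\left(-5 \right)} + 4 \left(-6\right)\right)^{2} = \left(- \frac{5 \left(-63 + \left(-5\right)^{2} + 2 \left(-5\right)\right)}{3 - 5} + 4 \left(-6\right)\right)^{2} = \left(- \frac{5 \left(-63 + 25 - 10\right)}{-2} - 24\right)^{2} = \left(\left(-5\right) \left(- \frac{1}{2}\right) \left(-48\right) - 24\right)^{2} = \left(-120 - 24\right)^{2} = \left(-144\right)^{2} = 20736$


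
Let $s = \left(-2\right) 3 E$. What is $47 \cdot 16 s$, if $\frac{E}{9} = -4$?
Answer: $162432$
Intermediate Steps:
$E = -36$ ($E = 9 \left(-4\right) = -36$)
$s = 216$ ($s = \left(-2\right) 3 \left(-36\right) = \left(-6\right) \left(-36\right) = 216$)
$47 \cdot 16 s = 47 \cdot 16 \cdot 216 = 752 \cdot 216 = 162432$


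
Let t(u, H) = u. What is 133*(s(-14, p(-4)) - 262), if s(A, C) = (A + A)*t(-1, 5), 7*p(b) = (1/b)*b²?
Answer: -31122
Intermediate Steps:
p(b) = b/7 (p(b) = ((1/b)*b²)/7 = (b²/b)/7 = b/7)
s(A, C) = -2*A (s(A, C) = (A + A)*(-1) = (2*A)*(-1) = -2*A)
133*(s(-14, p(-4)) - 262) = 133*(-2*(-14) - 262) = 133*(28 - 262) = 133*(-234) = -31122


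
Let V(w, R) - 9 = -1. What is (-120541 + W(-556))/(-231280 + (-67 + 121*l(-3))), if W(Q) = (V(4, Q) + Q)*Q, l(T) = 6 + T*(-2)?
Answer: -184147/229895 ≈ -0.80100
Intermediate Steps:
V(w, R) = 8 (V(w, R) = 9 - 1 = 8)
l(T) = 6 - 2*T
W(Q) = Q*(8 + Q) (W(Q) = (8 + Q)*Q = Q*(8 + Q))
(-120541 + W(-556))/(-231280 + (-67 + 121*l(-3))) = (-120541 - 556*(8 - 556))/(-231280 + (-67 + 121*(6 - 2*(-3)))) = (-120541 - 556*(-548))/(-231280 + (-67 + 121*(6 + 6))) = (-120541 + 304688)/(-231280 + (-67 + 121*12)) = 184147/(-231280 + (-67 + 1452)) = 184147/(-231280 + 1385) = 184147/(-229895) = 184147*(-1/229895) = -184147/229895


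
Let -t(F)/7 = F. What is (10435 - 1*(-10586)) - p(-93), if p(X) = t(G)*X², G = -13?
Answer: -766038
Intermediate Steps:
t(F) = -7*F
p(X) = 91*X² (p(X) = (-7*(-13))*X² = 91*X²)
(10435 - 1*(-10586)) - p(-93) = (10435 - 1*(-10586)) - 91*(-93)² = (10435 + 10586) - 91*8649 = 21021 - 1*787059 = 21021 - 787059 = -766038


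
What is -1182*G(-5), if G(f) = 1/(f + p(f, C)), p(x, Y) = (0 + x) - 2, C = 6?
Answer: 197/2 ≈ 98.500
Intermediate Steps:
p(x, Y) = -2 + x (p(x, Y) = x - 2 = -2 + x)
G(f) = 1/(-2 + 2*f) (G(f) = 1/(f + (-2 + f)) = 1/(-2 + 2*f))
-1182*G(-5) = -591/(-1 - 5) = -591/(-6) = -591*(-1)/6 = -1182*(-1/12) = 197/2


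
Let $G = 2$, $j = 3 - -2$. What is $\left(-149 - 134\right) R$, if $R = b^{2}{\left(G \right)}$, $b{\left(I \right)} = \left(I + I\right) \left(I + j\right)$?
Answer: $-221872$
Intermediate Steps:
$j = 5$ ($j = 3 + 2 = 5$)
$b{\left(I \right)} = 2 I \left(5 + I\right)$ ($b{\left(I \right)} = \left(I + I\right) \left(I + 5\right) = 2 I \left(5 + I\right)$)
$R = 784$ ($R = \left(2 \cdot 2 \left(5 + 2\right)\right)^{2} = \left(2 \cdot 2 \cdot 7\right)^{2} = 28^{2} = 784$)
$\left(-149 - 134\right) R = \left(-149 - 134\right) 784 = \left(-283\right) 784 = -221872$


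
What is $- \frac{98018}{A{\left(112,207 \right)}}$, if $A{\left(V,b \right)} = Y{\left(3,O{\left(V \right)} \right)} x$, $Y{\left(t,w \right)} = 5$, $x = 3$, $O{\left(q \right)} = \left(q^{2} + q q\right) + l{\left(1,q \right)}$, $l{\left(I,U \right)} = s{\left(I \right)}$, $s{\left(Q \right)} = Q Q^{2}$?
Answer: $- \frac{98018}{15} \approx -6534.5$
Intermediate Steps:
$s{\left(Q \right)} = Q^{3}$
$l{\left(I,U \right)} = I^{3}$
$O{\left(q \right)} = 1 + 2 q^{2}$ ($O{\left(q \right)} = \left(q^{2} + q q\right) + 1^{3} = \left(q^{2} + q^{2}\right) + 1 = 2 q^{2} + 1 = 1 + 2 q^{2}$)
$A{\left(V,b \right)} = 15$ ($A{\left(V,b \right)} = 5 \cdot 3 = 15$)
$- \frac{98018}{A{\left(112,207 \right)}} = - \frac{98018}{15}$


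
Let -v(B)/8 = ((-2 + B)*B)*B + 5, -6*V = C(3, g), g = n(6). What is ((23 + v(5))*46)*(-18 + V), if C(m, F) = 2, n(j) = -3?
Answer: 1561010/3 ≈ 5.2034e+5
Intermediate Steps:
g = -3
V = -⅓ (V = -⅙*2 = -⅓ ≈ -0.33333)
v(B) = -40 - 8*B²*(-2 + B) (v(B) = -8*(((-2 + B)*B)*B + 5) = -8*((B*(-2 + B))*B + 5) = -8*(B²*(-2 + B) + 5) = -8*(5 + B²*(-2 + B)) = -40 - 8*B²*(-2 + B))
((23 + v(5))*46)*(-18 + V) = ((23 + (-40 - 8*5³ + 16*5²))*46)*(-18 - ⅓) = ((23 + (-40 - 8*125 + 16*25))*46)*(-55/3) = ((23 + (-40 - 1000 + 400))*46)*(-55/3) = ((23 - 640)*46)*(-55/3) = -617*46*(-55/3) = -28382*(-55/3) = 1561010/3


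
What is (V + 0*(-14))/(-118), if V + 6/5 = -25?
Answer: 131/590 ≈ 0.22203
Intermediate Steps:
V = -131/5 (V = -6/5 - 25 = -131/5 ≈ -26.200)
(V + 0*(-14))/(-118) = (-131/5 + 0*(-14))/(-118) = -(-131/5 + 0)/118 = -1/118*(-131/5) = 131/590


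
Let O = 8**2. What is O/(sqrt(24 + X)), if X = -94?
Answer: -32*I*sqrt(70)/35 ≈ -7.6495*I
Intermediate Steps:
O = 64
O/(sqrt(24 + X)) = 64/(sqrt(24 - 94)) = 64/(sqrt(-70)) = 64/((I*sqrt(70))) = 64*(-I*sqrt(70)/70) = -32*I*sqrt(70)/35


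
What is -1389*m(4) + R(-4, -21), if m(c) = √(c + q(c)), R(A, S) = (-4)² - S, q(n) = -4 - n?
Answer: 37 - 2778*I ≈ 37.0 - 2778.0*I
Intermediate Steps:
R(A, S) = 16 - S
m(c) = 2*I (m(c) = √(c + (-4 - c)) = √(-4) = 2*I)
-1389*m(4) + R(-4, -21) = -2778*I + (16 - 1*(-21)) = -2778*I + (16 + 21) = -2778*I + 37 = 37 - 2778*I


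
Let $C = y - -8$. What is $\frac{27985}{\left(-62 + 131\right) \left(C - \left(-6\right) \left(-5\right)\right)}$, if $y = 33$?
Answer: $\frac{27985}{759} \approx 36.871$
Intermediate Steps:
$C = 41$ ($C = 33 - -8 = 33 + 8 = 41$)
$\frac{27985}{\left(-62 + 131\right) \left(C - \left(-6\right) \left(-5\right)\right)} = \frac{27985}{\left(-62 + 131\right) \left(41 - \left(-6\right) \left(-5\right)\right)} = \frac{27985}{69 \left(41 - 30\right)} = \frac{27985}{69 \cdot 11} = \frac{27985}{759}$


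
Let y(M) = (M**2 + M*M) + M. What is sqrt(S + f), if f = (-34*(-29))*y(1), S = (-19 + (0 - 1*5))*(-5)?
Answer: 9*sqrt(38) ≈ 55.480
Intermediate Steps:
y(M) = M + 2*M**2 (y(M) = (M**2 + M**2) + M = 2*M**2 + M = M + 2*M**2)
S = 120 (S = (-19 + (0 - 5))*(-5) = (-19 - 5)*(-5) = -24*(-5) = 120)
f = 2958 (f = (-34*(-29))*(1*(1 + 2*1)) = 986*(1*(1 + 2)) = 986*(1*3) = 986*3 = 2958)
sqrt(S + f) = sqrt(120 + 2958) = sqrt(3078) = 9*sqrt(38)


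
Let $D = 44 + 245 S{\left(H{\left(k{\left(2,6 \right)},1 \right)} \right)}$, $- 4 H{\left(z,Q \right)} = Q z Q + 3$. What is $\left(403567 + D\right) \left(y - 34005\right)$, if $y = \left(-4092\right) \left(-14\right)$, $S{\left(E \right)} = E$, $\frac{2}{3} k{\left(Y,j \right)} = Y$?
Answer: $\frac{18777436821}{2} \approx 9.3887 \cdot 10^{9}$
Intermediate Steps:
$k{\left(Y,j \right)} = \frac{3 Y}{2}$
$H{\left(z,Q \right)} = - \frac{3}{4} - \frac{z Q^{2}}{4}$ ($H{\left(z,Q \right)} = - \frac{Q z Q + 3}{4} = - \frac{z Q^{2} + 3}{4} = - \frac{3 + z Q^{2}}{4} = - \frac{3}{4} - \frac{z Q^{2}}{4}$)
$y = 57288$
$D = - \frac{647}{2}$ ($D = 44 + 245 \left(- \frac{3}{4} - \frac{\frac{3}{2} \cdot 2 \cdot 1^{2}}{4}\right) = 44 + 245 \left(- \frac{3}{4} - \frac{3}{4} \cdot 1\right) = 44 + 245 \left(- \frac{3}{4} - \frac{3}{4}\right) = 44 + 245 \left(- \frac{3}{2}\right) = 44 - \frac{735}{2} = - \frac{647}{2} \approx -323.5$)
$\left(403567 + D\right) \left(y - 34005\right) = \left(403567 - \frac{647}{2}\right) \left(57288 - 34005\right) = \frac{806487}{2} \cdot 23283 = \frac{18777436821}{2}$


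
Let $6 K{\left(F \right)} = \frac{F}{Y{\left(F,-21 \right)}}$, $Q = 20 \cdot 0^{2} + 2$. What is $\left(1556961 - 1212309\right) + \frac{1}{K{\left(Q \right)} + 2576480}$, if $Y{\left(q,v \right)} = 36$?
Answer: $\frac{95902810720440}{278259841} \approx 3.4465 \cdot 10^{5}$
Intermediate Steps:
$Q = 2$ ($Q = 20 \cdot 0 + 2 = 0 + 2 = 2$)
$K{\left(F \right)} = \frac{F}{216}$ ($K{\left(F \right)} = \frac{F \frac{1}{36}}{6} = \frac{\frac{1}{36} F}{6} = \frac{F}{216}$)
$\left(1556961 - 1212309\right) + \frac{1}{K{\left(Q \right)} + 2576480} = \left(1556961 - 1212309\right) + \frac{1}{\frac{1}{216} \cdot 2 + 2576480} = \left(1556961 - 1212309\right) + \frac{1}{\frac{1}{108} + 2576480} = 344652 + \frac{1}{\frac{278259841}{108}} = 344652 + \frac{108}{278259841} = \frac{95902810720440}{278259841}$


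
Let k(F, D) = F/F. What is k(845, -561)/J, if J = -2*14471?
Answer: -1/28942 ≈ -3.4552e-5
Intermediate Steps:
k(F, D) = 1
J = -28942
k(845, -561)/J = 1/(-28942) = 1*(-1/28942) = -1/28942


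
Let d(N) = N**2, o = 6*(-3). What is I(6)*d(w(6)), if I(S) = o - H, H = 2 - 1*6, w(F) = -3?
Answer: -126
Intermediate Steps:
o = -18
H = -4 (H = 2 - 6 = -4)
I(S) = -14 (I(S) = -18 - 1*(-4) = -18 + 4 = -14)
I(6)*d(w(6)) = -14*(-3)**2 = -14*9 = -126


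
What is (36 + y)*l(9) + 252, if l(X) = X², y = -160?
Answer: -9792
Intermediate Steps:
(36 + y)*l(9) + 252 = (36 - 160)*9² + 252 = -124*81 + 252 = -10044 + 252 = -9792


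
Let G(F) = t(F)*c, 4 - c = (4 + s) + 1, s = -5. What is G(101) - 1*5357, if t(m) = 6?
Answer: -5333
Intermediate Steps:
c = 4 (c = 4 - ((4 - 5) + 1) = 4 - (-1 + 1) = 4 - 1*0 = 4 + 0 = 4)
G(F) = 24 (G(F) = 6*4 = 24)
G(101) - 1*5357 = 24 - 1*5357 = 24 - 5357 = -5333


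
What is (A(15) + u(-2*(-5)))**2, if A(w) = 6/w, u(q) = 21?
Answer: 11449/25 ≈ 457.96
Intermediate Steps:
(A(15) + u(-2*(-5)))**2 = (6/15 + 21)**2 = (6*(1/15) + 21)**2 = (2/5 + 21)**2 = (107/5)**2 = 11449/25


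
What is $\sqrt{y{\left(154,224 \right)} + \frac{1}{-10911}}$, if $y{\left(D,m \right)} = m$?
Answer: $\frac{\sqrt{26667171393}}{10911} \approx 14.967$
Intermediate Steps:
$\sqrt{y{\left(154,224 \right)} + \frac{1}{-10911}} = \sqrt{224 + \frac{1}{-10911}} = \sqrt{224 - \frac{1}{10911}} = \sqrt{\frac{2444063}{10911}} = \frac{\sqrt{26667171393}}{10911}$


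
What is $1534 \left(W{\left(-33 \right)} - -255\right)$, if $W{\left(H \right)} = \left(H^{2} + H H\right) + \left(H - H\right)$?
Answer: $3732222$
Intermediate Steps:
$W{\left(H \right)} = 2 H^{2}$ ($W{\left(H \right)} = \left(H^{2} + H^{2}\right) + 0 = 2 H^{2} + 0 = 2 H^{2}$)
$1534 \left(W{\left(-33 \right)} - -255\right) = 1534 \left(2 \left(-33\right)^{2} - -255\right) = 1534 \left(2 \cdot 1089 + 255\right) = 1534 \left(2178 + 255\right) = 1534 \cdot 2433 = 3732222$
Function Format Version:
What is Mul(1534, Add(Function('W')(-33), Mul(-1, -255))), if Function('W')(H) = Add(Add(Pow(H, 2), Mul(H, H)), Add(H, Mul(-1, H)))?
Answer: 3732222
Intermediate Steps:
Function('W')(H) = Mul(2, Pow(H, 2)) (Function('W')(H) = Add(Add(Pow(H, 2), Pow(H, 2)), 0) = Add(Mul(2, Pow(H, 2)), 0) = Mul(2, Pow(H, 2)))
Mul(1534, Add(Function('W')(-33), Mul(-1, -255))) = Mul(1534, Add(Mul(2, Pow(-33, 2)), Mul(-1, -255))) = Mul(1534, Add(Mul(2, 1089), 255)) = Mul(1534, Add(2178, 255)) = Mul(1534, 2433) = 3732222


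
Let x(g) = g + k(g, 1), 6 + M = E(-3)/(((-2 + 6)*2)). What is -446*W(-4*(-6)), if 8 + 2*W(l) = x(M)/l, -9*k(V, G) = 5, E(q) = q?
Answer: 3194029/1728 ≈ 1848.4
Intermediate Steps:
M = -51/8 (M = -6 - 3*1/(2*(-2 + 6)) = -6 - 3/(4*2) = -6 - 3/8 = -51/8 ≈ -6.3750)
k(V, G) = -5/9 (k(V, G) = -⅑*5 = -5/9)
x(g) = -5/9 + g (x(g) = g - 5/9 = -5/9 + g)
W(l) = -4 - 499/(144*l) (W(l) = -4 + ((-5/9 - 51/8)/l)/2 = -4 + (-499/(72*l))/2 = -4 - 499/(144*l))
-446*W(-4*(-6)) = -446*(-4 - 499/(144*((-4*(-6))))) = -446*(-4 - 499/144/24) = -446*(-4 - 499/144*1/24) = -446*(-4 - 499/3456) = -446*(-14323/3456) = 3194029/1728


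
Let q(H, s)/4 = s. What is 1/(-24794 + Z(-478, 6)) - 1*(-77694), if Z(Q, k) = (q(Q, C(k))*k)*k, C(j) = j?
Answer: 1859217419/23930 ≈ 77694.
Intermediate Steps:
q(H, s) = 4*s
Z(Q, k) = 4*k³ (Z(Q, k) = ((4*k)*k)*k = (4*k²)*k = 4*k³)
1/(-24794 + Z(-478, 6)) - 1*(-77694) = 1/(-24794 + 4*6³) - 1*(-77694) = 1/(-24794 + 4*216) + 77694 = 1/(-24794 + 864) + 77694 = 1/(-23930) + 77694 = -1/23930 + 77694 = 1859217419/23930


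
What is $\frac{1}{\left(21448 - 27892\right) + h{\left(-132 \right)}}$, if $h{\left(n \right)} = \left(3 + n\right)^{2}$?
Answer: $\frac{1}{10197} \approx 9.8068 \cdot 10^{-5}$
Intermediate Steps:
$\frac{1}{\left(21448 - 27892\right) + h{\left(-132 \right)}} = \frac{1}{\left(21448 - 27892\right) + \left(3 - 132\right)^{2}} = \frac{1}{\left(21448 - 27892\right) + \left(-129\right)^{2}} = \frac{1}{-6444 + 16641} = \frac{1}{10197}$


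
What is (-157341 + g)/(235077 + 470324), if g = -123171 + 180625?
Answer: -99887/705401 ≈ -0.14160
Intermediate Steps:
g = 57454
(-157341 + g)/(235077 + 470324) = (-157341 + 57454)/(235077 + 470324) = -99887/705401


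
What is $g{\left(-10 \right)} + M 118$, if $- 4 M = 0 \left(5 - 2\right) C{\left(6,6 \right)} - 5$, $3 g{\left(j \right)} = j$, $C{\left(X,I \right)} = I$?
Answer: $\frac{865}{6} \approx 144.17$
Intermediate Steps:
$g{\left(j \right)} = \frac{j}{3}$
$M = \frac{5}{4}$ ($M = - \frac{0 \left(5 - 2\right) 6 - 5}{4} = - \frac{0 \cdot 3 \cdot 6 - 5}{4} = - \frac{0 \cdot 6 - 5}{4} = - \frac{0 - 5}{4} = \left(- \frac{1}{4}\right) \left(-5\right) = \frac{5}{4} \approx 1.25$)
$g{\left(-10 \right)} + M 118 = \frac{1}{3} \left(-10\right) + \frac{5}{4} \cdot 118 = - \frac{10}{3} + \frac{295}{2} = \frac{865}{6}$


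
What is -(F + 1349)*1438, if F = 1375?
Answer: -3917112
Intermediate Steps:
-(F + 1349)*1438 = -(1375 + 1349)*1438 = -2724*1438 = -1*3917112 = -3917112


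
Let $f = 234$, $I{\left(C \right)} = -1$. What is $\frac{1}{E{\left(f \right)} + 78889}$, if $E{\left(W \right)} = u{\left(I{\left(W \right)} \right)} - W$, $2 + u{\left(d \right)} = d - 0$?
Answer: $\frac{1}{78652} \approx 1.2714 \cdot 10^{-5}$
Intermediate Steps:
$u{\left(d \right)} = -2 + d$ ($u{\left(d \right)} = -2 + \left(d - 0\right) = -2 + \left(d + 0\right) = -2 + d$)
$E{\left(W \right)} = -3 - W$ ($E{\left(W \right)} = \left(-2 - 1\right) - W = -3 - W$)
$\frac{1}{E{\left(f \right)} + 78889} = \frac{1}{\left(-3 - 234\right) + 78889} = \frac{1}{-237 + 78889} = \frac{1}{78652}$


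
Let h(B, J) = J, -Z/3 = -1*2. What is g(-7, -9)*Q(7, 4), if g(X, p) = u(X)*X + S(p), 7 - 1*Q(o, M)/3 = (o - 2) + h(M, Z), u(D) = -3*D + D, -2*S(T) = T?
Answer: 1122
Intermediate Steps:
Z = 6 (Z = -(-3)*2 = -3*(-2) = 6)
S(T) = -T/2
u(D) = -2*D
Q(o, M) = 9 - 3*o (Q(o, M) = 21 - 3*((o - 2) + 6) = 21 - 3*((-2 + o) + 6) = 21 - 3*(4 + o) = 21 + (-12 - 3*o) = 9 - 3*o)
g(X, p) = -2*X**2 - p/2 (g(X, p) = (-2*X)*X - p/2 = -2*X**2 - p/2)
g(-7, -9)*Q(7, 4) = (-2*(-7)**2 - 1/2*(-9))*(9 - 3*7) = (-2*49 + 9/2)*(9 - 21) = (-98 + 9/2)*(-12) = -187/2*(-12) = 1122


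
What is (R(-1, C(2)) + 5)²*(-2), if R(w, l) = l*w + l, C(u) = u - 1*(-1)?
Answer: -50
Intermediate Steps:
C(u) = 1 + u (C(u) = u + 1 = 1 + u)
R(w, l) = l + l*w
(R(-1, C(2)) + 5)²*(-2) = ((1 + 2)*(1 - 1) + 5)²*(-2) = (3*0 + 5)²*(-2) = (0 + 5)²*(-2) = 5²*(-2) = 25*(-2) = -50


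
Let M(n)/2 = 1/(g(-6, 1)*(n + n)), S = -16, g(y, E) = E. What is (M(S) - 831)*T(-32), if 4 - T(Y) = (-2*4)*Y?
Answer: 837711/4 ≈ 2.0943e+5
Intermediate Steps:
T(Y) = 4 + 8*Y (T(Y) = 4 - (-2*4)*Y = 4 - (-8)*Y = 4 + 8*Y)
M(n) = 1/n (M(n) = 2/((1*(n + n))) = 2/((1*(2*n))) = 2/((2*n)) = 2*(1/(2*n)) = 1/n)
(M(S) - 831)*T(-32) = (1/(-16) - 831)*(4 + 8*(-32)) = (-1/16 - 831)*(4 - 256) = -13297/16*(-252) = 837711/4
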